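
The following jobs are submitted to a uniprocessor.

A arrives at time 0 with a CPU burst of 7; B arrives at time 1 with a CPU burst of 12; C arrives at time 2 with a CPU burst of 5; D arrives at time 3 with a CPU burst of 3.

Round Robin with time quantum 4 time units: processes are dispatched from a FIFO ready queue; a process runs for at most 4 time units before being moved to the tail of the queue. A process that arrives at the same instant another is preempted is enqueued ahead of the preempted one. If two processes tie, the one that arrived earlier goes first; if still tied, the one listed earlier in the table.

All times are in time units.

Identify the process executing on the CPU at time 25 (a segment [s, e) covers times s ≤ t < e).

B

Schedule: | A 0-4 | B 4-8 | C 8-12 | D 12-15 | A 15-18 | B 18-22 | C 22-23 | B 23-27 |
Completion: A=18  B=27  C=23  D=15
Turnaround (C−A): A=18  B=26  C=21  D=12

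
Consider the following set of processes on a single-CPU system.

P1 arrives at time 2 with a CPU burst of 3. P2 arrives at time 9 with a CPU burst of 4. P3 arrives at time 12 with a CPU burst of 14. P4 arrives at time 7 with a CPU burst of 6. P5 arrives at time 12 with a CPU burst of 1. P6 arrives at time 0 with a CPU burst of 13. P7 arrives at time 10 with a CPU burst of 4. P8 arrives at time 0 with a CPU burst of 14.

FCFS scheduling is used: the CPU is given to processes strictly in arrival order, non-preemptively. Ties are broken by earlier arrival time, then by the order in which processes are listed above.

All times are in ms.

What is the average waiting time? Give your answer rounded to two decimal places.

Schedule: | P6 0-13 | P8 13-27 | P1 27-30 | P4 30-36 | P2 36-40 | P7 40-44 | P3 44-58 | P5 58-59 |
Completion: P1=30  P2=40  P3=58  P4=36  P5=59  P6=13  P7=44  P8=27
Waiting times: P1=25, P2=27, P3=32, P4=23, P5=46, P6=0, P7=30, P8=13
Average waiting = (25+27+32+23+46+0+30+13) / 8 = 196/8 = 24.50

24.50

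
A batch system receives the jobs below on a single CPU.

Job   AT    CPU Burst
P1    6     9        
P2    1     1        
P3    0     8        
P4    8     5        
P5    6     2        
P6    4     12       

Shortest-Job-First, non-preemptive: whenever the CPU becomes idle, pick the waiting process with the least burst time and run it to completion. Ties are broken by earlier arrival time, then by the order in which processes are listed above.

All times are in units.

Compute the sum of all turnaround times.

81

Timeline: | P3 0-8 | P2 8-9 | P5 9-11 | P4 11-16 | P1 16-25 | P6 25-37 |
Completion: P1=25  P2=9  P3=8  P4=16  P5=11  P6=37
Turnaround = completion − arrival: P1=19, P2=8, P3=8, P4=8, P5=5, P6=33
Total turnaround = 19 + 8 + 8 + 8 + 5 + 33 = 81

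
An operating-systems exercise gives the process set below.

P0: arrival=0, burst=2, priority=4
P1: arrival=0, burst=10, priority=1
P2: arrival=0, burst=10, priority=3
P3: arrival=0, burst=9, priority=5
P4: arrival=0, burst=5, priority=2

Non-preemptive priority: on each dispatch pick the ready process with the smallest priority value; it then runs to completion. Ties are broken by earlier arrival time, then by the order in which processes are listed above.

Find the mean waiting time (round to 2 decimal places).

15.40

Timeline: | P1 0-10 | P4 10-15 | P2 15-25 | P0 25-27 | P3 27-36 |
Completion: P0=27  P1=10  P2=25  P3=36  P4=15
Turnaround (C−A): P0=27  P1=10  P2=25  P3=36  P4=15
Waiting times: P0=25, P1=0, P2=15, P3=27, P4=10
Average waiting = (25+0+15+27+10) / 5 = 77/5 = 15.40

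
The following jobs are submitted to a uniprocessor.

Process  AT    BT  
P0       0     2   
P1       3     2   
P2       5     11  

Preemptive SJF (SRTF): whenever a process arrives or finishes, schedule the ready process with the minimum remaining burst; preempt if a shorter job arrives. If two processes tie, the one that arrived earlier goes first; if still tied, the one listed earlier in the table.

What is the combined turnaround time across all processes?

Gantt: | P0 0-2 | idle 2-3 | P1 3-5 | P2 5-16 |
Completion: P0=2  P1=5  P2=16
Turnaround (C−A): P0=2  P1=2  P2=11
Turnaround = completion − arrival: P0=2, P1=2, P2=11
Total turnaround = 2 + 2 + 11 = 15

15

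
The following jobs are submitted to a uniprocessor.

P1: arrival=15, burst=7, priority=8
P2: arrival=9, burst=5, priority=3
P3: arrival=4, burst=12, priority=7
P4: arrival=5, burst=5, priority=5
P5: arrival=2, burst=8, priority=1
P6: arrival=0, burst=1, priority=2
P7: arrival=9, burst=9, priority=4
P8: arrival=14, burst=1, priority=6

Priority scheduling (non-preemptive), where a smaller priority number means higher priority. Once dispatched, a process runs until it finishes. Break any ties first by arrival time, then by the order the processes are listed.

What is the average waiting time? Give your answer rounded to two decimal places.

11.75

Schedule: | P6 0-1 | idle 1-2 | P5 2-10 | P2 10-15 | P7 15-24 | P4 24-29 | P8 29-30 | P3 30-42 | P1 42-49 |
Completion: P1=49  P2=15  P3=42  P4=29  P5=10  P6=1  P7=24  P8=30
Turnaround (C−A): P1=34  P2=6  P3=38  P4=24  P5=8  P6=1  P7=15  P8=16
Waiting times: P1=27, P2=1, P3=26, P4=19, P5=0, P6=0, P7=6, P8=15
Average waiting = (27+1+26+19+0+0+6+15) / 8 = 94/8 = 11.75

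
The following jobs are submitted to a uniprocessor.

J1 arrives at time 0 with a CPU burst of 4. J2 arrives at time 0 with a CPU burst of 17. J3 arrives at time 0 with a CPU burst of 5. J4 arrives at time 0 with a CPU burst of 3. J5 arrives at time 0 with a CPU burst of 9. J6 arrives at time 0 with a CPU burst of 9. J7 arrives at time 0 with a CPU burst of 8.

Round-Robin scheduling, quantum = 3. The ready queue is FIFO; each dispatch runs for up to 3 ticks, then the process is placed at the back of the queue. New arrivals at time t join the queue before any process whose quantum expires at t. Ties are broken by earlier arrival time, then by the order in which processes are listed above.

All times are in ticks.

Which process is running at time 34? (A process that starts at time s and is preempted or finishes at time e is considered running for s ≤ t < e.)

J7

Gantt: | J1 0-3 | J2 3-6 | J3 6-9 | J4 9-12 | J5 12-15 | J6 15-18 | J7 18-21 | J1 21-22 | J2 22-25 | J3 25-27 | J5 27-30 | J6 30-33 | J7 33-36 | J2 36-39 | J5 39-42 | J6 42-45 | J7 45-47 | J2 47-55 |
Completion: J1=22  J2=55  J3=27  J4=12  J5=42  J6=45  J7=47
Turnaround (C−A): J1=22  J2=55  J3=27  J4=12  J5=42  J6=45  J7=47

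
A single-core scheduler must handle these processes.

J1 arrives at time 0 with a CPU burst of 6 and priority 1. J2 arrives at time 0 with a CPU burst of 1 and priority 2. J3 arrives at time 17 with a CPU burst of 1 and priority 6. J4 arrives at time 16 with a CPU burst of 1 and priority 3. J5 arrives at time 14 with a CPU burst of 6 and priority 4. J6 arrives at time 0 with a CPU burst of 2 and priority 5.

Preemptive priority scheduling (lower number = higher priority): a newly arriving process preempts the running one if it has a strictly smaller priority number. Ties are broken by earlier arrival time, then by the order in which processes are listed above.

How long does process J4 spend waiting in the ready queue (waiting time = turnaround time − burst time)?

Timeline: | J1 0-6 | J2 6-7 | J6 7-9 | idle 9-14 | J5 14-16 | J4 16-17 | J5 17-21 | J3 21-22 |
Completion: J1=6  J2=7  J3=22  J4=17  J5=21  J6=9
Turnaround (C−A): J1=6  J2=7  J3=5  J4=1  J5=7  J6=9
Waiting(J4) = turnaround − burst = 1 − 1 = 0

0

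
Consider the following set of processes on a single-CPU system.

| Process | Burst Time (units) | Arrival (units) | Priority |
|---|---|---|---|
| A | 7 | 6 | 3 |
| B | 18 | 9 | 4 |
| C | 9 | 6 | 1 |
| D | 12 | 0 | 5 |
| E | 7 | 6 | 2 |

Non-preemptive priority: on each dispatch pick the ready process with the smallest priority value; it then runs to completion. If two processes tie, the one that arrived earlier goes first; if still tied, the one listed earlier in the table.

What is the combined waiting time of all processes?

Gantt: | D 0-12 | C 12-21 | E 21-28 | A 28-35 | B 35-53 |
Completion: A=35  B=53  C=21  D=12  E=28
Waiting = turnaround − burst: A=22, B=26, C=6, D=0, E=15
Total waiting = 22 + 26 + 6 + 0 + 15 = 69

69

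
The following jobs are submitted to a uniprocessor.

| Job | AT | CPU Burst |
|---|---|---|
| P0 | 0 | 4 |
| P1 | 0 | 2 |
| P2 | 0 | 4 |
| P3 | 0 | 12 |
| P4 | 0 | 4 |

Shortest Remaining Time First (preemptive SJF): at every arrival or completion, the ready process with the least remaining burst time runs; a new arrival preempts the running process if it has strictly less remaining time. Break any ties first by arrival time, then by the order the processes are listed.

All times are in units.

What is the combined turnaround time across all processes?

58

Schedule: | P1 0-2 | P0 2-6 | P2 6-10 | P4 10-14 | P3 14-26 |
Completion: P0=6  P1=2  P2=10  P3=26  P4=14
Turnaround (C−A): P0=6  P1=2  P2=10  P3=26  P4=14
Turnaround = completion − arrival: P0=6, P1=2, P2=10, P3=26, P4=14
Total turnaround = 6 + 2 + 10 + 26 + 14 = 58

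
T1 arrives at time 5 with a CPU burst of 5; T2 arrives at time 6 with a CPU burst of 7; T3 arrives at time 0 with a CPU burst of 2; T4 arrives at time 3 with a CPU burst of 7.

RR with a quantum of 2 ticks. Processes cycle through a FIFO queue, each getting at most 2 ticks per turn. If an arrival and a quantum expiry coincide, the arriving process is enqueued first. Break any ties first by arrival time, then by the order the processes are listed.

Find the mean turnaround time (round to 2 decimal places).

Gantt: | T3 0-2 | idle 2-3 | T4 3-5 | T1 5-7 | T4 7-9 | T2 9-11 | T1 11-13 | T4 13-15 | T2 15-17 | T1 17-18 | T4 18-19 | T2 19-22 |
Completion: T1=18  T2=22  T3=2  T4=19
Turnaround (C−A): T1=13  T2=16  T3=2  T4=16
Turnaround times: T1=13, T2=16, T3=2, T4=16
Average turnaround = (13+16+2+16) / 4 = 47/4 = 11.75

11.75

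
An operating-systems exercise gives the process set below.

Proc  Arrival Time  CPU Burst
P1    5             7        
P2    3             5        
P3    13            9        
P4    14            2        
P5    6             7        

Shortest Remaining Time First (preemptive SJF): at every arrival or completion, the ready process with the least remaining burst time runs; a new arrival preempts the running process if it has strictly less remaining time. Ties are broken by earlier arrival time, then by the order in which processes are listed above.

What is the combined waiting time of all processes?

26

Gantt: | idle 0-3 | P2 3-8 | P1 8-15 | P4 15-17 | P5 17-24 | P3 24-33 |
Completion: P1=15  P2=8  P3=33  P4=17  P5=24
Turnaround (C−A): P1=10  P2=5  P3=20  P4=3  P5=18
Waiting = turnaround − burst: P1=3, P2=0, P3=11, P4=1, P5=11
Total waiting = 3 + 0 + 11 + 1 + 11 = 26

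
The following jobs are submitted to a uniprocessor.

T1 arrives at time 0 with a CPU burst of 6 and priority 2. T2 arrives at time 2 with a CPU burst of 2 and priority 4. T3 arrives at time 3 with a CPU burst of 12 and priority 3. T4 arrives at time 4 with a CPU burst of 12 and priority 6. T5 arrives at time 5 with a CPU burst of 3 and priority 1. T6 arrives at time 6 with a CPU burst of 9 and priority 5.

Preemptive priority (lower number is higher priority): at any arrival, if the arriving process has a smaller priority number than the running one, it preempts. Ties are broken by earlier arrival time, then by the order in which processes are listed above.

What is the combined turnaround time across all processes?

Schedule: | T1 0-5 | T5 5-8 | T1 8-9 | T3 9-21 | T2 21-23 | T6 23-32 | T4 32-44 |
Completion: T1=9  T2=23  T3=21  T4=44  T5=8  T6=32
Turnaround = completion − arrival: T1=9, T2=21, T3=18, T4=40, T5=3, T6=26
Total turnaround = 9 + 21 + 18 + 40 + 3 + 26 = 117

117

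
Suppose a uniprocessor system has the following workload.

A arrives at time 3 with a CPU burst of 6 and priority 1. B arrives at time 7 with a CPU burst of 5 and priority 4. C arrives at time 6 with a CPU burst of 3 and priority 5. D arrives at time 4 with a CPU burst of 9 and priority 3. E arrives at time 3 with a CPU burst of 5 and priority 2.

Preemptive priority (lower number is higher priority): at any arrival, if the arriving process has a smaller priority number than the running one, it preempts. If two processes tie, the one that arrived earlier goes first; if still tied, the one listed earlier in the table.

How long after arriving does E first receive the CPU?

Schedule: | idle 0-3 | A 3-9 | E 9-14 | D 14-23 | B 23-28 | C 28-31 |
Completion: A=9  B=28  C=31  D=23  E=14
Response(E) = first start − arrival = 9 − 3 = 6

6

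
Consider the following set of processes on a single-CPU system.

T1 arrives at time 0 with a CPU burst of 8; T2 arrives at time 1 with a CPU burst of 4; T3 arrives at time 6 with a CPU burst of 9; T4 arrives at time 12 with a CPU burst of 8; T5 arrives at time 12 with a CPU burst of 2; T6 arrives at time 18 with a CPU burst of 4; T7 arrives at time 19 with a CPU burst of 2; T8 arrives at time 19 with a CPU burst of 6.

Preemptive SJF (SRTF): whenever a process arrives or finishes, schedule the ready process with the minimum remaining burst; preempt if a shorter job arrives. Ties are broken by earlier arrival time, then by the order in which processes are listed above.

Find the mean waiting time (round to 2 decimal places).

Timeline: | T1 0-1 | T2 1-5 | T1 5-12 | T5 12-14 | T4 14-19 | T7 19-21 | T4 21-24 | T6 24-28 | T8 28-34 | T3 34-43 |
Completion: T1=12  T2=5  T3=43  T4=24  T5=14  T6=28  T7=21  T8=34
Turnaround (C−A): T1=12  T2=4  T3=37  T4=12  T5=2  T6=10  T7=2  T8=15
Waiting times: T1=4, T2=0, T3=28, T4=4, T5=0, T6=6, T7=0, T8=9
Average waiting = (4+0+28+4+0+6+0+9) / 8 = 51/8 = 6.38

6.38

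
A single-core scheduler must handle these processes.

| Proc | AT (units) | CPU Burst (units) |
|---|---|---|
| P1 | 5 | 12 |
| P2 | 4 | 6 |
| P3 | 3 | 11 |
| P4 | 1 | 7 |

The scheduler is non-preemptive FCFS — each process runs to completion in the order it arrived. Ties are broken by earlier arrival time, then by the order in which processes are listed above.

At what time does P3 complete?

Schedule: | idle 0-1 | P4 1-8 | P3 8-19 | P2 19-25 | P1 25-37 |
Completion: P1=37  P2=25  P3=19  P4=8
Turnaround (C−A): P1=32  P2=21  P3=16  P4=7

19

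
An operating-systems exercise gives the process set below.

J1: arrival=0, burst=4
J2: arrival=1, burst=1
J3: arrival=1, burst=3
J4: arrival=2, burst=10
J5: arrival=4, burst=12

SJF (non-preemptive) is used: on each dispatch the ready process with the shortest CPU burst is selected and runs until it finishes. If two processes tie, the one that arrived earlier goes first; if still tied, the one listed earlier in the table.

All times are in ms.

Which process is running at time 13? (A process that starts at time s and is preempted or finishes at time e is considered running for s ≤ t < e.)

Gantt: | J1 0-4 | J2 4-5 | J3 5-8 | J4 8-18 | J5 18-30 |
Completion: J1=4  J2=5  J3=8  J4=18  J5=30
Turnaround (C−A): J1=4  J2=4  J3=7  J4=16  J5=26

J4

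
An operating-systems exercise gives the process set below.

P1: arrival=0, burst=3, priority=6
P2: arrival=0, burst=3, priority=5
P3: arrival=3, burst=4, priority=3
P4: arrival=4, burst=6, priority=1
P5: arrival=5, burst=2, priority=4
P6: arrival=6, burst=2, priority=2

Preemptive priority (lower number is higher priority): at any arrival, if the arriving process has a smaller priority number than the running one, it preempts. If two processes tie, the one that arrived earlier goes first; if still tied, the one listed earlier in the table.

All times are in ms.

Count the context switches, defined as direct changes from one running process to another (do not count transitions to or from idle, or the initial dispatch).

6

Gantt: | P2 0-3 | P3 3-4 | P4 4-10 | P6 10-12 | P3 12-15 | P5 15-17 | P1 17-20 |
Completion: P1=20  P2=3  P3=15  P4=10  P5=17  P6=12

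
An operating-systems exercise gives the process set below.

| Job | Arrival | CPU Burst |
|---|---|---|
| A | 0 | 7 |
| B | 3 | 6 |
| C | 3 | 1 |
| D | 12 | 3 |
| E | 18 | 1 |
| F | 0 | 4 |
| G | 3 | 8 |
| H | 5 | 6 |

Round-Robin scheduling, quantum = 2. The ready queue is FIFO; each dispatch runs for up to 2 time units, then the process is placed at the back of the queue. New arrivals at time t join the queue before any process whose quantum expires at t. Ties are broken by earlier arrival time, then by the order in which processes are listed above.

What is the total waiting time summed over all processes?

Timeline: | A 0-2 | F 2-4 | A 4-6 | B 6-8 | C 8-9 | G 9-11 | F 11-13 | H 13-15 | A 15-17 | B 17-19 | G 19-21 | D 21-23 | H 23-25 | A 25-26 | E 26-27 | B 27-29 | G 29-31 | D 31-32 | H 32-34 | G 34-36 |
Completion: A=26  B=29  C=9  D=32  E=27  F=13  G=36  H=34
Waiting = turnaround − burst: A=19, B=20, C=5, D=17, E=8, F=9, G=25, H=23
Total waiting = 19 + 20 + 5 + 17 + 8 + 9 + 25 + 23 = 126

126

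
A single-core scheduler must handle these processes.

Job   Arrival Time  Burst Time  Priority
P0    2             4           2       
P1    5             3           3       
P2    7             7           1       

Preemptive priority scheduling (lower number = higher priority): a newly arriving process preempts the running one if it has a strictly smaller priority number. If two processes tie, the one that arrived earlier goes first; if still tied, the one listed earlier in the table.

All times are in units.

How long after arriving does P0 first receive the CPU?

Timeline: | idle 0-2 | P0 2-6 | P1 6-7 | P2 7-14 | P1 14-16 |
Completion: P0=6  P1=16  P2=14
Turnaround (C−A): P0=4  P1=11  P2=7
Response(P0) = first start − arrival = 2 − 2 = 0

0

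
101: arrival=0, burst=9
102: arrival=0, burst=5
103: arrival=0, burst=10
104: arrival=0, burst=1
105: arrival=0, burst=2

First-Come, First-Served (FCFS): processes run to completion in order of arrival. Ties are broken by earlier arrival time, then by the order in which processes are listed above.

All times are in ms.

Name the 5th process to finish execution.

105

Timeline: | 101 0-9 | 102 9-14 | 103 14-24 | 104 24-25 | 105 25-27 |
Completion: 101=9  102=14  103=24  104=25  105=27
Turnaround (C−A): 101=9  102=14  103=24  104=25  105=27
Finish order: 101 → 102 → 103 → 104 → 105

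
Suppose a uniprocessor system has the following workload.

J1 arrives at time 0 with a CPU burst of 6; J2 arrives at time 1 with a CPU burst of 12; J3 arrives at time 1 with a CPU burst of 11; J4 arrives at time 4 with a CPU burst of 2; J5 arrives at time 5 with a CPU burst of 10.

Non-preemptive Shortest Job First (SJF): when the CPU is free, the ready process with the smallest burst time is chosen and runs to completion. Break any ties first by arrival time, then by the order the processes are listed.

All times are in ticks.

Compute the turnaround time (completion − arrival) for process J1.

Gantt: | J1 0-6 | J4 6-8 | J5 8-18 | J3 18-29 | J2 29-41 |
Completion: J1=6  J2=41  J3=29  J4=8  J5=18
Turnaround (C−A): J1=6  J2=40  J3=28  J4=4  J5=13
Turnaround(J1) = completion − arrival = 6 − 0 = 6

6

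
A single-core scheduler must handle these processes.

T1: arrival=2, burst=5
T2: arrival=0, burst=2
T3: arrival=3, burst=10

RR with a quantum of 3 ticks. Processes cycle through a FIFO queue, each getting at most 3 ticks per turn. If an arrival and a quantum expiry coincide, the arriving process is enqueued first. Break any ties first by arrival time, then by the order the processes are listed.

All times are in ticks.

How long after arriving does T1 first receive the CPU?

0

Gantt: | T2 0-2 | T1 2-5 | T3 5-8 | T1 8-10 | T3 10-17 |
Completion: T1=10  T2=2  T3=17
Response(T1) = first start − arrival = 2 − 2 = 0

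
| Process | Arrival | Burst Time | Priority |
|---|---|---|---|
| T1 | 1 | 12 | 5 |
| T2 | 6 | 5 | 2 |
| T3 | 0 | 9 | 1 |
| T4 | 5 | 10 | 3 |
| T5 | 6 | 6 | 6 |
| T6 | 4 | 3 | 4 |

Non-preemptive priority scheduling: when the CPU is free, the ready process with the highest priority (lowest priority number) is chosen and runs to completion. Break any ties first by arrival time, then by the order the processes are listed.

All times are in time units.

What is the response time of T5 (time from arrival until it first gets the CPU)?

33

Gantt: | T3 0-9 | T2 9-14 | T4 14-24 | T6 24-27 | T1 27-39 | T5 39-45 |
Completion: T1=39  T2=14  T3=9  T4=24  T5=45  T6=27
Turnaround (C−A): T1=38  T2=8  T3=9  T4=19  T5=39  T6=23
Response(T5) = first start − arrival = 39 − 6 = 33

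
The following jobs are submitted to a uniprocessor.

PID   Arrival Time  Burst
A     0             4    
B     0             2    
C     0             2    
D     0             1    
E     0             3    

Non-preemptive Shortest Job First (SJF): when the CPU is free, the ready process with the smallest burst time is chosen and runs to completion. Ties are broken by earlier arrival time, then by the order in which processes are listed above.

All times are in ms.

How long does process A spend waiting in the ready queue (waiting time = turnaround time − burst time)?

8

Gantt: | D 0-1 | B 1-3 | C 3-5 | E 5-8 | A 8-12 |
Completion: A=12  B=3  C=5  D=1  E=8
Turnaround (C−A): A=12  B=3  C=5  D=1  E=8
Waiting(A) = turnaround − burst = 12 − 4 = 8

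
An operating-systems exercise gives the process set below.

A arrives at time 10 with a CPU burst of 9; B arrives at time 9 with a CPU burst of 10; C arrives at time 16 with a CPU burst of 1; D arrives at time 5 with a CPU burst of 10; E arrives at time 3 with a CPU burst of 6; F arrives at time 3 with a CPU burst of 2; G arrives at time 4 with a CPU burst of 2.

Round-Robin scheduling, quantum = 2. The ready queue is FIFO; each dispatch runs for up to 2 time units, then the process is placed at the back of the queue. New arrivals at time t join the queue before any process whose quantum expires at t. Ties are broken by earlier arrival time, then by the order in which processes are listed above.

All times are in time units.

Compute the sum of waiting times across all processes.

Schedule: | idle 0-3 | E 3-5 | F 5-7 | G 7-9 | D 9-11 | E 11-13 | B 13-15 | A 15-17 | D 17-19 | E 19-21 | B 21-23 | C 23-24 | A 24-26 | D 26-28 | B 28-30 | A 30-32 | D 32-34 | B 34-36 | A 36-38 | D 38-40 | B 40-42 | A 42-43 |
Completion: A=43  B=42  C=24  D=40  E=21  F=7  G=9
Turnaround (C−A): A=33  B=33  C=8  D=35  E=18  F=4  G=5
Waiting = turnaround − burst: A=24, B=23, C=7, D=25, E=12, F=2, G=3
Total waiting = 24 + 23 + 7 + 25 + 12 + 2 + 3 = 96

96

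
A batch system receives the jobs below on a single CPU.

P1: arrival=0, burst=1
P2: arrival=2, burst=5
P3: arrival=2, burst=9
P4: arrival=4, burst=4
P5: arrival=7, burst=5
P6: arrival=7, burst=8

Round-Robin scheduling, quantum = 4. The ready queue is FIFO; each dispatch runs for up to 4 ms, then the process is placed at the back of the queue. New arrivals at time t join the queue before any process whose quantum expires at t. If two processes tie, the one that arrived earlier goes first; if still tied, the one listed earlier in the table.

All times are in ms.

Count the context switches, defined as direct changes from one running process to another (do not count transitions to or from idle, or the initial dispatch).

Gantt: | P1 0-1 | idle 1-2 | P2 2-6 | P3 6-10 | P4 10-14 | P2 14-15 | P5 15-19 | P6 19-23 | P3 23-27 | P5 27-28 | P6 28-32 | P3 32-33 |
Completion: P1=1  P2=15  P3=33  P4=14  P5=28  P6=32

9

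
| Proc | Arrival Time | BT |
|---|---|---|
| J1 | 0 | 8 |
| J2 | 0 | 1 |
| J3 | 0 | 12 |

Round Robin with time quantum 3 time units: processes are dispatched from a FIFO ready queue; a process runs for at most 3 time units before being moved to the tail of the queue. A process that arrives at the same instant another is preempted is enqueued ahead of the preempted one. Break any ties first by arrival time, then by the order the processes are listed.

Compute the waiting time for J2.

3

Gantt: | J1 0-3 | J2 3-4 | J3 4-7 | J1 7-10 | J3 10-13 | J1 13-15 | J3 15-21 |
Completion: J1=15  J2=4  J3=21
Turnaround (C−A): J1=15  J2=4  J3=21
Waiting(J2) = turnaround − burst = 4 − 1 = 3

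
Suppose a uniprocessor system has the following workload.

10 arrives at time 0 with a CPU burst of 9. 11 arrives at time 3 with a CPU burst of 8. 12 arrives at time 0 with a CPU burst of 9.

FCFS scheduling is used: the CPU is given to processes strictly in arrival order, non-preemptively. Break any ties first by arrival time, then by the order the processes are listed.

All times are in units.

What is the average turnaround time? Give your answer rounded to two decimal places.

16.67

Schedule: | 10 0-9 | 12 9-18 | 11 18-26 |
Completion: 10=9  11=26  12=18
Turnaround times: 10=9, 11=23, 12=18
Average turnaround = (9+23+18) / 3 = 50/3 = 16.67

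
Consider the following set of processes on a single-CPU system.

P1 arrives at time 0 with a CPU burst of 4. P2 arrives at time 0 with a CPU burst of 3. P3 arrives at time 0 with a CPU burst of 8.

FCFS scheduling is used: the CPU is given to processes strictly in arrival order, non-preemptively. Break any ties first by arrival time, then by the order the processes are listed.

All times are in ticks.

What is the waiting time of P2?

4

Gantt: | P1 0-4 | P2 4-7 | P3 7-15 |
Completion: P1=4  P2=7  P3=15
Turnaround (C−A): P1=4  P2=7  P3=15
Waiting(P2) = turnaround − burst = 7 − 3 = 4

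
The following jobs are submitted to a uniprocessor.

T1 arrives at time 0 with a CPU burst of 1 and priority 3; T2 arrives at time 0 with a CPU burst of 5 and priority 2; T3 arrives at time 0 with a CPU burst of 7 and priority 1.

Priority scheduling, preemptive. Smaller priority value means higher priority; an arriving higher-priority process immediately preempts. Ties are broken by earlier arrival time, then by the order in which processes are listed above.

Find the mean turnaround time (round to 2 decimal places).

10.67

Schedule: | T3 0-7 | T2 7-12 | T1 12-13 |
Completion: T1=13  T2=12  T3=7
Turnaround times: T1=13, T2=12, T3=7
Average turnaround = (13+12+7) / 3 = 32/3 = 10.67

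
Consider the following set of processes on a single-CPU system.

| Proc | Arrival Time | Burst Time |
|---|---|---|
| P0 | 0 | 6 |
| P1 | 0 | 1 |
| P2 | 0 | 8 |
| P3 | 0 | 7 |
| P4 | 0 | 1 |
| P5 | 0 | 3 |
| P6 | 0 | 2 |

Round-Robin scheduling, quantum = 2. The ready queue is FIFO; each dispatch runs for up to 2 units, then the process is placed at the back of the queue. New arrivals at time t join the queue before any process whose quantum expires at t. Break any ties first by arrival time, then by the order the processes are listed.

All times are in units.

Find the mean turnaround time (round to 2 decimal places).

16.86

Schedule: | P0 0-2 | P1 2-3 | P2 3-5 | P3 5-7 | P4 7-8 | P5 8-10 | P6 10-12 | P0 12-14 | P2 14-16 | P3 16-18 | P5 18-19 | P0 19-21 | P2 21-23 | P3 23-25 | P2 25-27 | P3 27-28 |
Completion: P0=21  P1=3  P2=27  P3=28  P4=8  P5=19  P6=12
Turnaround times: P0=21, P1=3, P2=27, P3=28, P4=8, P5=19, P6=12
Average turnaround = (21+3+27+28+8+19+12) / 7 = 118/7 = 16.86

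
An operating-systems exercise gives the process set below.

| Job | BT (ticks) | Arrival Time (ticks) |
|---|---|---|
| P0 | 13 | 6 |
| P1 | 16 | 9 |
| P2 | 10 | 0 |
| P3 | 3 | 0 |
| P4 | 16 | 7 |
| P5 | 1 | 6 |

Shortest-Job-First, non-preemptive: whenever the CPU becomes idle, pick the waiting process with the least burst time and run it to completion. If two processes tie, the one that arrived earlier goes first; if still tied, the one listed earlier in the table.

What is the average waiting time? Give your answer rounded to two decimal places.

12.00

Gantt: | P3 0-3 | P2 3-13 | P5 13-14 | P0 14-27 | P4 27-43 | P1 43-59 |
Completion: P0=27  P1=59  P2=13  P3=3  P4=43  P5=14
Turnaround (C−A): P0=21  P1=50  P2=13  P3=3  P4=36  P5=8
Waiting times: P0=8, P1=34, P2=3, P3=0, P4=20, P5=7
Average waiting = (8+34+3+0+20+7) / 6 = 72/6 = 12.00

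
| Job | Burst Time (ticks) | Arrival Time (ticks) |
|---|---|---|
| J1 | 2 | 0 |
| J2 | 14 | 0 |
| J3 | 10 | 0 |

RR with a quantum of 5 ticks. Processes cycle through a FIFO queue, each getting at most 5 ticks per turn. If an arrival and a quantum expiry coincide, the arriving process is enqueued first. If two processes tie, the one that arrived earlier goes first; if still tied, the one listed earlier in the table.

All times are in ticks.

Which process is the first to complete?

J1

Gantt: | J1 0-2 | J2 2-7 | J3 7-12 | J2 12-17 | J3 17-22 | J2 22-26 |
Completion: J1=2  J2=26  J3=22
Finish order: J1 → J3 → J2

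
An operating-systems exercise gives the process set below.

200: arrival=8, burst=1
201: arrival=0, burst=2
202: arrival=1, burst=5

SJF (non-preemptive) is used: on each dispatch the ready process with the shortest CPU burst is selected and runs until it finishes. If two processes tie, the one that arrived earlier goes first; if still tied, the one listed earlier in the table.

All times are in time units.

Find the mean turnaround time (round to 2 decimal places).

3.00

Gantt: | 201 0-2 | 202 2-7 | idle 7-8 | 200 8-9 |
Completion: 200=9  201=2  202=7
Turnaround times: 200=1, 201=2, 202=6
Average turnaround = (1+2+6) / 3 = 9/3 = 3.00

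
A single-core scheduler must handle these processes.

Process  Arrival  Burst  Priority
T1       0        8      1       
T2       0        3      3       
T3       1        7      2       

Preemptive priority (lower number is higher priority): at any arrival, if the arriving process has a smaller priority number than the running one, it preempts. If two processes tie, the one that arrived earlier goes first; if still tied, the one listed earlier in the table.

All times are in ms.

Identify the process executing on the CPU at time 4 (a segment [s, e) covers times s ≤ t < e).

Gantt: | T1 0-8 | T3 8-15 | T2 15-18 |
Completion: T1=8  T2=18  T3=15
Turnaround (C−A): T1=8  T2=18  T3=14

T1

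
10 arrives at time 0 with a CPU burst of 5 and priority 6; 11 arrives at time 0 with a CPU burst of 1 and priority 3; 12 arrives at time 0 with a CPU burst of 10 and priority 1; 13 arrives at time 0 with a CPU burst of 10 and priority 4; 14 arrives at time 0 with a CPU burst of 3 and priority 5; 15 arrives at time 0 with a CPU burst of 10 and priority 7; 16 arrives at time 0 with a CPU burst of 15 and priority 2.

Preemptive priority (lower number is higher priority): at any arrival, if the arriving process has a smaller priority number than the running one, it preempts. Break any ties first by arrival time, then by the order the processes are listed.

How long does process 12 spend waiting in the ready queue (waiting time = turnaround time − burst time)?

Timeline: | 12 0-10 | 16 10-25 | 11 25-26 | 13 26-36 | 14 36-39 | 10 39-44 | 15 44-54 |
Completion: 10=44  11=26  12=10  13=36  14=39  15=54  16=25
Turnaround (C−A): 10=44  11=26  12=10  13=36  14=39  15=54  16=25
Waiting(12) = turnaround − burst = 10 − 10 = 0

0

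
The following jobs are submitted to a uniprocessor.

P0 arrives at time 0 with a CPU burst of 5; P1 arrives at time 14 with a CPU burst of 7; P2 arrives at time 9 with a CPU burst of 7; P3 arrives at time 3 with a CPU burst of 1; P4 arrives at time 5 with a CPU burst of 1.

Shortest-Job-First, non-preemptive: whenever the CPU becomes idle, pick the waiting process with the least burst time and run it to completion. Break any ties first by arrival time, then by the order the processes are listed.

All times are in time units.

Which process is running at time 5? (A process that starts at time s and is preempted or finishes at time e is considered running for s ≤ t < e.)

P3

Timeline: | P0 0-5 | P3 5-6 | P4 6-7 | idle 7-9 | P2 9-16 | P1 16-23 |
Completion: P0=5  P1=23  P2=16  P3=6  P4=7
Turnaround (C−A): P0=5  P1=9  P2=7  P3=3  P4=2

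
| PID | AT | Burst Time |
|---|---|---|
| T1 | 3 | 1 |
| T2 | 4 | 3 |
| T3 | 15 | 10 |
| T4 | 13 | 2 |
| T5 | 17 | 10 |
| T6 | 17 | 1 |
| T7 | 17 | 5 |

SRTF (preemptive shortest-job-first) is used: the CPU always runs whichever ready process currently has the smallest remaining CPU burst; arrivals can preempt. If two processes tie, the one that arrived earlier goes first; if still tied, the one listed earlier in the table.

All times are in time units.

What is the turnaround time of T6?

1

Gantt: | idle 0-3 | T1 3-4 | T2 4-7 | idle 7-13 | T4 13-15 | T3 15-17 | T6 17-18 | T7 18-23 | T3 23-31 | T5 31-41 |
Completion: T1=4  T2=7  T3=31  T4=15  T5=41  T6=18  T7=23
Turnaround(T6) = completion − arrival = 18 − 17 = 1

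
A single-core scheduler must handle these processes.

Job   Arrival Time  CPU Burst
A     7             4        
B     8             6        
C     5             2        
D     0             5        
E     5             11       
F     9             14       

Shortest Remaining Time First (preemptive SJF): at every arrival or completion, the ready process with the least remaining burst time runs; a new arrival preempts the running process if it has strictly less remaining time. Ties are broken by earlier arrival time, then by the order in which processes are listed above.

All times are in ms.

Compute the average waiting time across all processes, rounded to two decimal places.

Gantt: | D 0-5 | C 5-7 | A 7-11 | B 11-17 | E 17-28 | F 28-42 |
Completion: A=11  B=17  C=7  D=5  E=28  F=42
Waiting times: A=0, B=3, C=0, D=0, E=12, F=19
Average waiting = (0+3+0+0+12+19) / 6 = 34/6 = 5.67

5.67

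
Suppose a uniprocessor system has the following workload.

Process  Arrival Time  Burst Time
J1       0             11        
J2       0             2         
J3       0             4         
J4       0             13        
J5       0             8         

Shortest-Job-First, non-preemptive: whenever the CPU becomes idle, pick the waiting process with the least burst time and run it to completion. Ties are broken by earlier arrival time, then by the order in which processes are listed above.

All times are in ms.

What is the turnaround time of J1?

Timeline: | J2 0-2 | J3 2-6 | J5 6-14 | J1 14-25 | J4 25-38 |
Completion: J1=25  J2=2  J3=6  J4=38  J5=14
Turnaround (C−A): J1=25  J2=2  J3=6  J4=38  J5=14
Turnaround(J1) = completion − arrival = 25 − 0 = 25

25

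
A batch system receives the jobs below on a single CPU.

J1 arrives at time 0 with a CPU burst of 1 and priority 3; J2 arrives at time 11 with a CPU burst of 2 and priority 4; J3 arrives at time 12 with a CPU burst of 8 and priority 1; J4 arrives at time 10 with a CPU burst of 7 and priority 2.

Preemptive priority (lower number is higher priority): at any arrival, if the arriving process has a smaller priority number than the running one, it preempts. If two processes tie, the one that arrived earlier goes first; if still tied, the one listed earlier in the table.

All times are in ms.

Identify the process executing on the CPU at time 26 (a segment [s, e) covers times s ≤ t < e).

J2

Timeline: | J1 0-1 | idle 1-10 | J4 10-12 | J3 12-20 | J4 20-25 | J2 25-27 |
Completion: J1=1  J2=27  J3=20  J4=25
Turnaround (C−A): J1=1  J2=16  J3=8  J4=15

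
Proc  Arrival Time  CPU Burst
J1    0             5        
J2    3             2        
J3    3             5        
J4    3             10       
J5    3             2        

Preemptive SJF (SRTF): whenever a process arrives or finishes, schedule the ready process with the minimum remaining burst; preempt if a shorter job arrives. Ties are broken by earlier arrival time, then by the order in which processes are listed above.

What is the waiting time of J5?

4

Schedule: | J1 0-5 | J2 5-7 | J5 7-9 | J3 9-14 | J4 14-24 |
Completion: J1=5  J2=7  J3=14  J4=24  J5=9
Waiting(J5) = turnaround − burst = 6 − 2 = 4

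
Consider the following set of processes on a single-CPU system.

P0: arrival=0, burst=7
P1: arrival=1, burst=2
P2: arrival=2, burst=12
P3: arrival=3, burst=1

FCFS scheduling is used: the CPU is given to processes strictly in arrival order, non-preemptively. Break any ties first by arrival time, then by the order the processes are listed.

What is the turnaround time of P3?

Schedule: | P0 0-7 | P1 7-9 | P2 9-21 | P3 21-22 |
Completion: P0=7  P1=9  P2=21  P3=22
Turnaround (C−A): P0=7  P1=8  P2=19  P3=19
Turnaround(P3) = completion − arrival = 22 − 3 = 19

19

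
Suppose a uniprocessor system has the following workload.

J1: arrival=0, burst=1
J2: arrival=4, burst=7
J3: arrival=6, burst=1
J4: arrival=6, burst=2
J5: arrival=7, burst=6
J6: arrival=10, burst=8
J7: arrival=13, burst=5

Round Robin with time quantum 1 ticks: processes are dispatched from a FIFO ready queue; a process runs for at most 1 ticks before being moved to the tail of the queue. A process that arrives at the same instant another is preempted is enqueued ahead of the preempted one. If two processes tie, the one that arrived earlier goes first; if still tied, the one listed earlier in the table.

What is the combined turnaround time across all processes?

88

Schedule: | J1 0-1 | idle 1-4 | J2 4-6 | J3 6-7 | J4 7-8 | J2 8-9 | J5 9-10 | J4 10-11 | J2 11-12 | J6 12-13 | J5 13-14 | J2 14-15 | J7 15-16 | J6 16-17 | J5 17-18 | J2 18-19 | J7 19-20 | J6 20-21 | J5 21-22 | J2 22-23 | J7 23-24 | J6 24-25 | J5 25-26 | J7 26-27 | J6 27-28 | J5 28-29 | J7 29-30 | J6 30-33 |
Completion: J1=1  J2=23  J3=7  J4=11  J5=29  J6=33  J7=30
Turnaround (C−A): J1=1  J2=19  J3=1  J4=5  J5=22  J6=23  J7=17
Turnaround = completion − arrival: J1=1, J2=19, J3=1, J4=5, J5=22, J6=23, J7=17
Total turnaround = 1 + 19 + 1 + 5 + 22 + 23 + 17 = 88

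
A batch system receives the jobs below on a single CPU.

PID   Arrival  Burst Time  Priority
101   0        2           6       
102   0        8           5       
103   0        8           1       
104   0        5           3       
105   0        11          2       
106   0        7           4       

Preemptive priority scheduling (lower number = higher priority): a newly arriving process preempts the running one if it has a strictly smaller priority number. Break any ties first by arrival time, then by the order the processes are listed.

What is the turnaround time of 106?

Timeline: | 103 0-8 | 105 8-19 | 104 19-24 | 106 24-31 | 102 31-39 | 101 39-41 |
Completion: 101=41  102=39  103=8  104=24  105=19  106=31
Turnaround(106) = completion − arrival = 31 − 0 = 31

31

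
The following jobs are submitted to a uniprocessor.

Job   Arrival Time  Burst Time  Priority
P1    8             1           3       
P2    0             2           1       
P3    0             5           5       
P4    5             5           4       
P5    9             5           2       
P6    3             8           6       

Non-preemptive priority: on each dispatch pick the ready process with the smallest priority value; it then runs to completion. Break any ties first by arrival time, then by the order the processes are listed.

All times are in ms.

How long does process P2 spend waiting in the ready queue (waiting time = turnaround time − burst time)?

0

Schedule: | P2 0-2 | P3 2-7 | P4 7-12 | P5 12-17 | P1 17-18 | P6 18-26 |
Completion: P1=18  P2=2  P3=7  P4=12  P5=17  P6=26
Turnaround (C−A): P1=10  P2=2  P3=7  P4=7  P5=8  P6=23
Waiting(P2) = turnaround − burst = 2 − 2 = 0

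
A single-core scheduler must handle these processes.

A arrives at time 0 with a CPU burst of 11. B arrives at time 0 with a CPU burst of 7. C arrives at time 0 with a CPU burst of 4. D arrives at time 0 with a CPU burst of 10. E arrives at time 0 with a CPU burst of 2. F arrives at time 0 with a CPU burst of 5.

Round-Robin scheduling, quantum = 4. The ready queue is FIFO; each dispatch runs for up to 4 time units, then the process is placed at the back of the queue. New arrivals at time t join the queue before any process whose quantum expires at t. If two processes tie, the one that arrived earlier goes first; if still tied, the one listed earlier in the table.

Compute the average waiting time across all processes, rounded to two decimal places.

21.67

Gantt: | A 0-4 | B 4-8 | C 8-12 | D 12-16 | E 16-18 | F 18-22 | A 22-26 | B 26-29 | D 29-33 | F 33-34 | A 34-37 | D 37-39 |
Completion: A=37  B=29  C=12  D=39  E=18  F=34
Waiting times: A=26, B=22, C=8, D=29, E=16, F=29
Average waiting = (26+22+8+29+16+29) / 6 = 130/6 = 21.67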